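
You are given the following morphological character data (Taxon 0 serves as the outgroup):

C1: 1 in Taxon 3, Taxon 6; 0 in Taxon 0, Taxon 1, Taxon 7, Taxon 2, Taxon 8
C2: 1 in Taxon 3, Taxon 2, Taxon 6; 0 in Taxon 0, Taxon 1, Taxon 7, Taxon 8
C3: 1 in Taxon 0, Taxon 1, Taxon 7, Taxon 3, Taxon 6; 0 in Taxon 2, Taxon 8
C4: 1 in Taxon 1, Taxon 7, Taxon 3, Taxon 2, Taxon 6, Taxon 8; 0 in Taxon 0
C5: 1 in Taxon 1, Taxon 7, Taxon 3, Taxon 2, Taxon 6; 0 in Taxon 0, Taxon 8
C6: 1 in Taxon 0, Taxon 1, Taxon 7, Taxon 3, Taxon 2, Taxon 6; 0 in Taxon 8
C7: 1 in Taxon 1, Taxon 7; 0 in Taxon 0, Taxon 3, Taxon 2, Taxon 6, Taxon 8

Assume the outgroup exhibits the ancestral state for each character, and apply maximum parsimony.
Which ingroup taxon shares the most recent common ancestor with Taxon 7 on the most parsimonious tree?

Taxon 1

Character polarity is set by the outgroup: the derived state is whichever differs from the outgroup's state, so for C3, C6 the derived state is '0', and for the remaining characters it is '1'.
Only Taxon 3 and Taxon 6 show the derived state '1' for C1, supporting them as a clade.
Only Taxon 2, Taxon 3, and Taxon 6 show the derived state '1' for C2, supporting them as a clade.
C3 (state '0') occurs in Taxon 2 and Taxon 8 but conflicts with the nesting implied by the other characters — most parsimoniously interpreted as homoplasy.
C4 (derived state '1') is shared by all ingroup taxa — unites the whole ingroup.
C5 (derived state '1') is shared by Taxon 1, Taxon 2, Taxon 3, Taxon 6, and Taxon 7 — a synapomorphy uniting that clade.
C6 (derived state '0') is unique to Taxon 8 (autapomorphy; uninformative for grouping).
C7: derived state '1' in Taxon 1 and Taxon 7 only — synapomorphy for {Taxon 1, Taxon 7}.
Most parsimonious ingroup topology: (((Taxon 1,Taxon 7),((Taxon 3,Taxon 6),Taxon 2)),Taxon 8).
Taxon 7 and Taxon 1 form a cherry on this tree, so they are sister taxa.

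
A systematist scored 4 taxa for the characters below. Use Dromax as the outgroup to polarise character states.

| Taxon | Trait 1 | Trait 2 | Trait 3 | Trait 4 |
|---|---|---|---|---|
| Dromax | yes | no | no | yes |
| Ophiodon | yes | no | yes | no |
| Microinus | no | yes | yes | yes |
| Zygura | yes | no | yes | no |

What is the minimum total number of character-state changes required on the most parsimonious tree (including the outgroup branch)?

Character polarity is set by the outgroup: the derived state is whichever differs from the outgroup's state, so for Trait 1, Trait 4 the derived state is 'no', and for the remaining characters it is 'yes'.
Trait 1: derived state 'no' in Microinus only — an autapomorphy, so it tells us nothing about relationships among taxa.
Trait 2 (derived state 'yes') is unique to Microinus (autapomorphy; uninformative for grouping).
All ingroup taxa share the derived state 'yes' for Trait 3; it defines the ingroup but does not resolve relationships within it.
Trait 4 (derived state 'no') is shared by Ophiodon and Zygura — a synapomorphy uniting that clade.
Most parsimonious ingroup topology: ((Ophiodon,Zygura),Microinus).
Changes per character on this tree: Trait 1: 1; Trait 2: 1; Trait 3: 1; Trait 4: 1.
Total = 4.

4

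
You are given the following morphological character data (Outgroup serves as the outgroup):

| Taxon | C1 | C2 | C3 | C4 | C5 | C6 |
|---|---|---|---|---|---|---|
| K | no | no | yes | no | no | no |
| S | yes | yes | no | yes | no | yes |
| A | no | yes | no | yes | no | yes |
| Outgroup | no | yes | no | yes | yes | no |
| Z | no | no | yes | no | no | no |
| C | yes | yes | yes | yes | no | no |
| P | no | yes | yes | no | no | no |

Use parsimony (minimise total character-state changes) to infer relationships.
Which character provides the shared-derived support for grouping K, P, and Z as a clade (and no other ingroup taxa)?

C4

Character polarity is set by the outgroup: the derived state is whichever differs from the outgroup's state, so for C2, C4, C5 the derived state is 'no', and for the remaining characters it is 'yes'.
C1 (state 'yes') occurs in C and S but conflicts with the nesting implied by the other characters — most parsimoniously interpreted as homoplasy.
C2: derived state 'no' in K and Z only — synapomorphy for {K, Z}.
Only C, K, P, and Z show the derived state 'yes' for C3, supporting them as a clade.
C4: derived state 'no' in K, P, and Z only — synapomorphy for {K, P, Z}.
C5 (derived state 'no') is shared by all ingroup taxa — unites the whole ingroup.
C6 (derived state 'yes') is shared by A and S — a synapomorphy uniting that clade.
Most parsimonious ingroup topology: ((C,((Z,K),P)),(S,A)).
The clade {K, P, Z} is supported by C4: its derived state 'no' occurs in exactly those taxa and in no other taxon (including the outgroup).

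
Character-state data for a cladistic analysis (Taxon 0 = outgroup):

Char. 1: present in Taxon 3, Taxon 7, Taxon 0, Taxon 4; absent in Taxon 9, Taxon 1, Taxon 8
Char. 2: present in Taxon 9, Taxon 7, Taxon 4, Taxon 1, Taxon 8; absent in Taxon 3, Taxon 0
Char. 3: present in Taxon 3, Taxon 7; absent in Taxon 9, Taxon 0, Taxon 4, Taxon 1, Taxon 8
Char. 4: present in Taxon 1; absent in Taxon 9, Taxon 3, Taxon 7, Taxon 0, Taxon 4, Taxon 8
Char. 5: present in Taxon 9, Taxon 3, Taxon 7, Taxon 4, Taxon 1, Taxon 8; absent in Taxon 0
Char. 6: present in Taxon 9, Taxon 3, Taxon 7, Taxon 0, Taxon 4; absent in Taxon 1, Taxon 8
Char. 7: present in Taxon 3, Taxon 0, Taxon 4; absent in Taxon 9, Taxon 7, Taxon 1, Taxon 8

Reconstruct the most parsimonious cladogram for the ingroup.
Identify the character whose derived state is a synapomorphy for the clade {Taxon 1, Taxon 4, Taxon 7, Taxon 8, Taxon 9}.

Char. 2

Character polarity is set by the outgroup: the derived state is whichever differs from the outgroup's state, so for Char. 1, Char. 6, Char. 7 the derived state is 'absent', and for the remaining characters it is 'present'.
Char. 1: derived state 'absent' in Taxon 1, Taxon 8, and Taxon 9 only — synapomorphy for {Taxon 1, Taxon 8, Taxon 9}.
Char. 2 (derived state 'present') is shared by Taxon 1, Taxon 4, Taxon 7, Taxon 8, and Taxon 9 — a synapomorphy uniting that clade.
Char. 3 groups Taxon 3 and Taxon 7, which is incompatible with the clades supported by the remaining characters; treating it as convergent (homoplasy) costs fewer steps than any alternative tree.
Char. 4: derived state 'present' in Taxon 1 only — an autapomorphy, so it tells us nothing about relationships among taxa.
All ingroup taxa share the derived state 'present' for Char. 5; it defines the ingroup but does not resolve relationships within it.
Only Taxon 1 and Taxon 8 show the derived state 'absent' for Char. 6, supporting them as a clade.
Char. 7 (derived state 'absent') is shared by Taxon 1, Taxon 7, Taxon 8, and Taxon 9 — a synapomorphy uniting that clade.
Most parsimonious ingroup topology: (((((Taxon 8,Taxon 1),Taxon 9),Taxon 7),Taxon 4),Taxon 3).
The clade {Taxon 1, Taxon 4, Taxon 7, Taxon 8, Taxon 9} is supported by Char. 2: its derived state 'present' occurs in exactly those taxa and in no other taxon (including the outgroup).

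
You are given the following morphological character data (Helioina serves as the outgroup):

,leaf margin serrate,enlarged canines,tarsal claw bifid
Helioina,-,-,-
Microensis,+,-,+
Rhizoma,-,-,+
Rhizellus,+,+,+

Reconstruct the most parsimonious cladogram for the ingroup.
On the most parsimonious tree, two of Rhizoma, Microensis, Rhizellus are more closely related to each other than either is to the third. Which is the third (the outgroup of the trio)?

The outgroup has state '-' for every character, so '+' is the derived state throughout.
leaf margin serrate: derived state '+' in Microensis and Rhizellus only — synapomorphy for {Microensis, Rhizellus}.
enlarged canines (derived state '+') is unique to Rhizellus (autapomorphy; uninformative for grouping).
tarsal claw bifid (derived state '+') is shared by all ingroup taxa — unites the whole ingroup.
Most parsimonious ingroup topology: ((Microensis,Rhizellus),Rhizoma).
Rhizellus and Microensis share a more recent common ancestor with each other than either does with Rhizoma, so Rhizoma is the least closely related of the three.

Rhizoma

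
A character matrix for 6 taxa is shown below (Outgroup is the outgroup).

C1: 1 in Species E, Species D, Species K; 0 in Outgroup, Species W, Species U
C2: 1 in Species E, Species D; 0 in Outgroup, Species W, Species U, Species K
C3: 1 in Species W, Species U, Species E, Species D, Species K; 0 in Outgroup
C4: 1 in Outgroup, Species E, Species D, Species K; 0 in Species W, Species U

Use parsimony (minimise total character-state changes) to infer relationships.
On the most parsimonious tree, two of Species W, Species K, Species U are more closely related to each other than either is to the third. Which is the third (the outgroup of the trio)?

Species K

Character polarity is set by the outgroup: the derived state is whichever differs from the outgroup's state, so for C4 the derived state is '0', and for the remaining characters it is '1'.
C1: derived state '1' in Species D, Species E, and Species K only — synapomorphy for {Species D, Species E, Species K}.
C2: derived state '1' in Species D and Species E only — synapomorphy for {Species D, Species E}.
All ingroup taxa share the derived state '1' for C3; it defines the ingroup but does not resolve relationships within it.
C4 (derived state '0') is shared by Species U and Species W — a synapomorphy uniting that clade.
Most parsimonious ingroup topology: ((Species W,Species U),((Species E,Species D),Species K)).
Species U and Species W share a more recent common ancestor with each other than either does with Species K, so Species K is the least closely related of the three.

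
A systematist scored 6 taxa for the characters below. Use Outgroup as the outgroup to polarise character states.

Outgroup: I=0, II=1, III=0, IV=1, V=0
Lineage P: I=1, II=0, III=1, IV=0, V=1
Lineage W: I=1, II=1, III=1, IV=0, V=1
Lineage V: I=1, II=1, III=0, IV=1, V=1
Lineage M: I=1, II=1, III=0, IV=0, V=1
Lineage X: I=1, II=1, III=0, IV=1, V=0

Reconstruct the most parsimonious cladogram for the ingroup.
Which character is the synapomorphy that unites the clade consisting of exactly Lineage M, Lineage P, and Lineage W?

IV

Character polarity is set by the outgroup: the derived state is whichever differs from the outgroup's state, so for II, IV the derived state is '0', and for the remaining characters it is '1'.
I (derived state '1') is shared by all ingroup taxa — unites the whole ingroup.
II (derived state '0') is unique to Lineage P (autapomorphy; uninformative for grouping).
III (derived state '1') is shared by Lineage P and Lineage W — a synapomorphy uniting that clade.
IV (derived state '0') is shared by Lineage M, Lineage P, and Lineage W — a synapomorphy uniting that clade.
V (derived state '1') is shared by Lineage M, Lineage P, Lineage V, and Lineage W — a synapomorphy uniting that clade.
Most parsimonious ingroup topology: ((((Lineage P,Lineage W),Lineage M),Lineage V),Lineage X).
The clade {Lineage M, Lineage P, Lineage W} is supported by IV: its derived state '0' occurs in exactly those taxa and in no other taxon (including the outgroup).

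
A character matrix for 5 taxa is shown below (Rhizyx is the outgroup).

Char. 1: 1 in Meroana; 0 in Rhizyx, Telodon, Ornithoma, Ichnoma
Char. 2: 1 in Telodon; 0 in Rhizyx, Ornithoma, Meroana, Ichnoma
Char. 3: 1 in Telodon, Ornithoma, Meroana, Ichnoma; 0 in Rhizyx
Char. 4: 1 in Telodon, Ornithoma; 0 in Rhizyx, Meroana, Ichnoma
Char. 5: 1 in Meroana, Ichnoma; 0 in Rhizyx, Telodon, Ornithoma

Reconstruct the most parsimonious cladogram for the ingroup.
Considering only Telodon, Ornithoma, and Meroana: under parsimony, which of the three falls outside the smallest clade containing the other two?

The outgroup has state '0' for every character, so '1' is the derived state throughout.
Char. 1: derived state '1' in Meroana only — an autapomorphy, so it tells us nothing about relationships among taxa.
Char. 2: derived state '1' in Telodon only — an autapomorphy, so it tells us nothing about relationships among taxa.
All ingroup taxa share the derived state '1' for Char. 3; it defines the ingroup but does not resolve relationships within it.
Char. 4 (derived state '1') is shared by Ornithoma and Telodon — a synapomorphy uniting that clade.
Char. 5 (derived state '1') is shared by Ichnoma and Meroana — a synapomorphy uniting that clade.
Most parsimonious ingroup topology: ((Telodon,Ornithoma),(Meroana,Ichnoma)).
Telodon and Ornithoma share a more recent common ancestor with each other than either does with Meroana, so Meroana is the least closely related of the three.

Meroana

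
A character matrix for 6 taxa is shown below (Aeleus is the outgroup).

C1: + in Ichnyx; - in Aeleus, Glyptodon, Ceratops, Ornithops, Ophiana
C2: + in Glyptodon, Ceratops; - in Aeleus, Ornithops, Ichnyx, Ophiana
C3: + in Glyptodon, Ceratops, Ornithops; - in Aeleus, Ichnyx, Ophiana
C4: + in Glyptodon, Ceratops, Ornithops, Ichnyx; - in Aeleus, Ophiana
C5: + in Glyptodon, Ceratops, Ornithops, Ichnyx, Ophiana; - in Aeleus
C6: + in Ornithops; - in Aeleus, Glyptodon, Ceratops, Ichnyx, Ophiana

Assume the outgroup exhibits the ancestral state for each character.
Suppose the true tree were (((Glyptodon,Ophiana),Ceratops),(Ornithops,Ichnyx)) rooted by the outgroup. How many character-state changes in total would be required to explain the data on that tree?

Map each character onto (((Glyptodon,Ophiana),Ceratops),(Ornithops,Ichnyx)) (rooted by Aeleus) and count the minimum state changes it requires (Fitch parsimony):
C1: 1; C2: 2; C3: 3; C4: 2; C5: 1; C6: 1.
Total tree length = 10.

10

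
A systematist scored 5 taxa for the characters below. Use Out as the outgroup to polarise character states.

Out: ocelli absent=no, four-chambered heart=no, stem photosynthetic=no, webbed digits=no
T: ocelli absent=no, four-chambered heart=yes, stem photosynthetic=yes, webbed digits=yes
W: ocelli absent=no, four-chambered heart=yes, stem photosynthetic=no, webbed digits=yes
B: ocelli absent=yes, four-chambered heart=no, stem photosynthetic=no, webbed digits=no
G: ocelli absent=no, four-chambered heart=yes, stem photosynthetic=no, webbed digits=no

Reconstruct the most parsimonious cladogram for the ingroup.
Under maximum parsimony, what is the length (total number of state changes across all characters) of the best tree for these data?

4

The outgroup has state 'no' for every character, so 'yes' is the derived state throughout.
ocelli absent (derived state 'yes') is unique to B (autapomorphy; uninformative for grouping).
four-chambered heart: derived state 'yes' in G, T, and W only — synapomorphy for {G, T, W}.
stem photosynthetic (derived state 'yes') is unique to T (autapomorphy; uninformative for grouping).
webbed digits (derived state 'yes') is shared by T and W — a synapomorphy uniting that clade.
Most parsimonious ingroup topology: (((T,W),G),B).
Changes per character on this tree: ocelli absent: 1; four-chambered heart: 1; stem photosynthetic: 1; webbed digits: 1.
Total = 4.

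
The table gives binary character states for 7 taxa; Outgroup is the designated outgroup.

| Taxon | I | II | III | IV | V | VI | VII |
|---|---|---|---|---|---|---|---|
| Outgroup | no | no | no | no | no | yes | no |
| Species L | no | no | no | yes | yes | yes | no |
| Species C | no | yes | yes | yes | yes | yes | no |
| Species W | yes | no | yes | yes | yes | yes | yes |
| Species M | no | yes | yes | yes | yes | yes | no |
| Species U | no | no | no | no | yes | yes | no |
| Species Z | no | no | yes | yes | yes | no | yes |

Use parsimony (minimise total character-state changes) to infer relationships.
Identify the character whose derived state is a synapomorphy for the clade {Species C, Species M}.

II

Character polarity is set by the outgroup: the derived state is whichever differs from the outgroup's state, so for VI the derived state is 'no', and for the remaining characters it is 'yes'.
I (derived state 'yes') is unique to Species W (autapomorphy; uninformative for grouping).
II (derived state 'yes') is shared by Species C and Species M — a synapomorphy uniting that clade.
III (derived state 'yes') is shared by Species C, Species M, Species W, and Species Z — a synapomorphy uniting that clade.
Only Species C, Species L, Species M, Species W, and Species Z show the derived state 'yes' for IV, supporting them as a clade.
All ingroup taxa share the derived state 'yes' for V; it defines the ingroup but does not resolve relationships within it.
VI: derived state 'no' in Species Z only — an autapomorphy, so it tells us nothing about relationships among taxa.
Only Species W and Species Z show the derived state 'yes' for VII, supporting them as a clade.
Most parsimonious ingroup topology: ((Species L,((Species C,Species M),(Species W,Species Z))),Species U).
The clade {Species C, Species M} is supported by II: its derived state 'yes' occurs in exactly those taxa and in no other taxon (including the outgroup).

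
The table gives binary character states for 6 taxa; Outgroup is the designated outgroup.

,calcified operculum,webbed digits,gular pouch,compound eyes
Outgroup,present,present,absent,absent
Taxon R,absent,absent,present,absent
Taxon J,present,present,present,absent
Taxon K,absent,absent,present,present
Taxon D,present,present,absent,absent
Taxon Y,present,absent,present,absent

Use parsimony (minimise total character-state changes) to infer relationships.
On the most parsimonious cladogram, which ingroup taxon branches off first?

Taxon D

Character polarity is set by the outgroup: the derived state is whichever differs from the outgroup's state, so for calcified operculum, webbed digits the derived state is 'absent', and for the remaining characters it is 'present'.
calcified operculum (derived state 'absent') is shared by Taxon K and Taxon R — a synapomorphy uniting that clade.
webbed digits (derived state 'absent') is shared by Taxon K, Taxon R, and Taxon Y — a synapomorphy uniting that clade.
Only Taxon J, Taxon K, Taxon R, and Taxon Y show the derived state 'present' for gular pouch, supporting them as a clade.
compound eyes (derived state 'present') is unique to Taxon K (autapomorphy; uninformative for grouping).
Most parsimonious ingroup topology: ((((Taxon R,Taxon K),Taxon Y),Taxon J),Taxon D).
Taxon D is sister to the clade containing all other ingroup taxa, so it is the earliest-diverging (most basal) ingroup lineage.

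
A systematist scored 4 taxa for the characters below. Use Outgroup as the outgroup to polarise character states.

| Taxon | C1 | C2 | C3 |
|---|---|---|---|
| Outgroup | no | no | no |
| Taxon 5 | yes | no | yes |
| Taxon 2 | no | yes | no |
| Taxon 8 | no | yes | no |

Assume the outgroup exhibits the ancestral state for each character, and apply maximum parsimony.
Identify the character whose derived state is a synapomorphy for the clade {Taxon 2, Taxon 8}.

C2

The outgroup has state 'no' for every character, so 'yes' is the derived state throughout.
C1 (derived state 'yes') is unique to Taxon 5 (autapomorphy; uninformative for grouping).
C2: derived state 'yes' in Taxon 2 and Taxon 8 only — synapomorphy for {Taxon 2, Taxon 8}.
C3: derived state 'yes' in Taxon 5 only — an autapomorphy, so it tells us nothing about relationships among taxa.
Most parsimonious ingroup topology: (Taxon 5,(Taxon 2,Taxon 8)).
The clade {Taxon 2, Taxon 8} is supported by C2: its derived state 'yes' occurs in exactly those taxa and in no other taxon (including the outgroup).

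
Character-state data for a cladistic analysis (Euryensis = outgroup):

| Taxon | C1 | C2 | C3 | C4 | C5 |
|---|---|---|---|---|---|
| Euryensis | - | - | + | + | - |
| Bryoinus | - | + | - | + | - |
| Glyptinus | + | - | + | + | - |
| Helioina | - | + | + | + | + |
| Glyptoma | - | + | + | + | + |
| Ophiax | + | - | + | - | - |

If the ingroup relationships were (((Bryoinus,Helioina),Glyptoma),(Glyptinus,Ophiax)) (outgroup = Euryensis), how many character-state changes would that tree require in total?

Map each character onto (((Bryoinus,Helioina),Glyptoma),(Glyptinus,Ophiax)) (rooted by Euryensis) and count the minimum state changes it requires (Fitch parsimony):
C1: 1; C2: 1; C3: 1; C4: 1; C5: 2.
Total tree length = 6.

6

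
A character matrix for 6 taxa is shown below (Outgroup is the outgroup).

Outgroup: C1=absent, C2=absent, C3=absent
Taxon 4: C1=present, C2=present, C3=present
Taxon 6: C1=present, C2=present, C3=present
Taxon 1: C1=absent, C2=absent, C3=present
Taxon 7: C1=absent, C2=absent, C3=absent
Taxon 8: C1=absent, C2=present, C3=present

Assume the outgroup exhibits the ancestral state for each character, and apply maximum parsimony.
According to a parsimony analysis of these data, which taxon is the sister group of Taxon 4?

Taxon 6

The outgroup has state 'absent' for every character, so 'present' is the derived state throughout.
Only Taxon 4 and Taxon 6 show the derived state 'present' for C1, supporting them as a clade.
C2 (derived state 'present') is shared by Taxon 4, Taxon 6, and Taxon 8 — a synapomorphy uniting that clade.
C3: derived state 'present' in Taxon 1, Taxon 4, Taxon 6, and Taxon 8 only — synapomorphy for {Taxon 1, Taxon 4, Taxon 6, Taxon 8}.
Most parsimonious ingroup topology: ((((Taxon 4,Taxon 6),Taxon 8),Taxon 1),Taxon 7).
Taxon 4 and Taxon 6 form a cherry on this tree, so they are sister taxa.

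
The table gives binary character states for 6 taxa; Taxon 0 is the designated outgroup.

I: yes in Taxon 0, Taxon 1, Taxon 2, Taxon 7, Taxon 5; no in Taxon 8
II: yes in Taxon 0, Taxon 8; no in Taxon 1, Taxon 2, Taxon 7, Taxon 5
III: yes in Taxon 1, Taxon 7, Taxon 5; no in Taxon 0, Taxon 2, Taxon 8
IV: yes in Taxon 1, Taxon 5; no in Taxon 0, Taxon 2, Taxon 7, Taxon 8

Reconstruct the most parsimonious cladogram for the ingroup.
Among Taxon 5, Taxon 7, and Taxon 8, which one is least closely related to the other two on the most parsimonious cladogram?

Character polarity is set by the outgroup: the derived state is whichever differs from the outgroup's state, so for I, II the derived state is 'no', and for the remaining characters it is 'yes'.
I (derived state 'no') is unique to Taxon 8 (autapomorphy; uninformative for grouping).
II (derived state 'no') is shared by Taxon 1, Taxon 2, Taxon 5, and Taxon 7 — a synapomorphy uniting that clade.
III (derived state 'yes') is shared by Taxon 1, Taxon 5, and Taxon 7 — a synapomorphy uniting that clade.
IV: derived state 'yes' in Taxon 1 and Taxon 5 only — synapomorphy for {Taxon 1, Taxon 5}.
Most parsimonious ingroup topology: ((((Taxon 1,Taxon 5),Taxon 7),Taxon 2),Taxon 8).
Taxon 7 and Taxon 5 share a more recent common ancestor with each other than either does with Taxon 8, so Taxon 8 is the least closely related of the three.

Taxon 8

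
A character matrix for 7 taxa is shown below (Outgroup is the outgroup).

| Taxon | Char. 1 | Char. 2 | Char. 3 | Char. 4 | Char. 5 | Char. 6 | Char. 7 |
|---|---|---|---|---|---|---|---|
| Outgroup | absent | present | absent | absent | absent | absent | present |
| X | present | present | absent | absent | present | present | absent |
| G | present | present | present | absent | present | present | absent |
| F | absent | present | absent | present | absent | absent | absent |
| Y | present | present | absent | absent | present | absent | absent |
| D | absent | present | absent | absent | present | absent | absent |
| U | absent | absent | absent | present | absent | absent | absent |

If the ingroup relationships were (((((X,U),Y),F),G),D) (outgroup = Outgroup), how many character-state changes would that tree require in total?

Map each character onto (((((X,U),Y),F),G),D) (rooted by Outgroup) and count the minimum state changes it requires (Fitch parsimony):
Char. 1: 3; Char. 2: 1; Char. 3: 1; Char. 4: 2; Char. 5: 3; Char. 6: 2; Char. 7: 1.
Total tree length = 13.

13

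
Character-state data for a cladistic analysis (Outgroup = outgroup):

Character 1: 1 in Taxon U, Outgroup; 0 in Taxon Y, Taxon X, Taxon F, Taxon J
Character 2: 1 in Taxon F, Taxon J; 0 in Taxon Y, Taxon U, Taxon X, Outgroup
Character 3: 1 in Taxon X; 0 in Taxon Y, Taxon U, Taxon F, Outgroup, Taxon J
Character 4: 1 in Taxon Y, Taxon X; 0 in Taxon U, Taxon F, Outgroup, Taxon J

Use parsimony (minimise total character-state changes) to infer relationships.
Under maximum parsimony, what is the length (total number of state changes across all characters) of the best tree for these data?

4

Character polarity is set by the outgroup: the derived state is whichever differs from the outgroup's state, so for Character 1 the derived state is '0', and for the remaining characters it is '1'.
Only Taxon F, Taxon J, Taxon X, and Taxon Y show the derived state '0' for Character 1, supporting them as a clade.
Only Taxon F and Taxon J show the derived state '1' for Character 2, supporting them as a clade.
Character 3: derived state '1' in Taxon X only — an autapomorphy, so it tells us nothing about relationships among taxa.
Character 4: derived state '1' in Taxon X and Taxon Y only — synapomorphy for {Taxon X, Taxon Y}.
Most parsimonious ingroup topology: (((Taxon F,Taxon J),(Taxon X,Taxon Y)),Taxon U).
Changes per character on this tree: Character 1: 1; Character 2: 1; Character 3: 1; Character 4: 1.
Total = 4.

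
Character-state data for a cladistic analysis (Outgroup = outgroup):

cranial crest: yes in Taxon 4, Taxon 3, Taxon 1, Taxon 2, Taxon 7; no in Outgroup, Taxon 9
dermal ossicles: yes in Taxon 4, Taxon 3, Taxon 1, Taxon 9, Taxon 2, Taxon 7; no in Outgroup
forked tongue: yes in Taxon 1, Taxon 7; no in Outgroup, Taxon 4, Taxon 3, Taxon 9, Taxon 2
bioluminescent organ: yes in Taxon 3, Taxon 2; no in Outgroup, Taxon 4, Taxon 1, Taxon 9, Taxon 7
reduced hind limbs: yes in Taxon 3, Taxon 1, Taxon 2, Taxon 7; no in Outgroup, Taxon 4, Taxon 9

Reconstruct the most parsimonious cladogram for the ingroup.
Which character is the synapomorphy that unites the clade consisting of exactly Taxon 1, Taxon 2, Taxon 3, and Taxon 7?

reduced hind limbs

The outgroup has state 'no' for every character, so 'yes' is the derived state throughout.
cranial crest (derived state 'yes') is shared by Taxon 1, Taxon 2, Taxon 3, Taxon 4, and Taxon 7 — a synapomorphy uniting that clade.
All ingroup taxa share the derived state 'yes' for dermal ossicles; it defines the ingroup but does not resolve relationships within it.
Only Taxon 1 and Taxon 7 show the derived state 'yes' for forked tongue, supporting them as a clade.
bioluminescent organ (derived state 'yes') is shared by Taxon 2 and Taxon 3 — a synapomorphy uniting that clade.
reduced hind limbs: derived state 'yes' in Taxon 1, Taxon 2, Taxon 3, and Taxon 7 only — synapomorphy for {Taxon 1, Taxon 2, Taxon 3, Taxon 7}.
Most parsimonious ingroup topology: ((Taxon 4,((Taxon 3,Taxon 2),(Taxon 1,Taxon 7))),Taxon 9).
The clade {Taxon 1, Taxon 2, Taxon 3, Taxon 7} is supported by reduced hind limbs: its derived state 'yes' occurs in exactly those taxa and in no other taxon (including the outgroup).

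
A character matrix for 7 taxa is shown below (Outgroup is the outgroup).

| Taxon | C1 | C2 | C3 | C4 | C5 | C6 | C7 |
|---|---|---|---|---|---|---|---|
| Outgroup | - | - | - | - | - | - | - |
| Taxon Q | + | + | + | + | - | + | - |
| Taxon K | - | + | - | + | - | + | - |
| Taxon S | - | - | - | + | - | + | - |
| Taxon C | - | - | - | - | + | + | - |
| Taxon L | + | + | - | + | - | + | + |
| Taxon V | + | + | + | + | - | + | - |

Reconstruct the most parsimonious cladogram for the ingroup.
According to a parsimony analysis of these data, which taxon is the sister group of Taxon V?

Taxon Q

The outgroup has state '-' for every character, so '+' is the derived state throughout.
C1 (derived state '+') is shared by Taxon L, Taxon Q, and Taxon V — a synapomorphy uniting that clade.
C2 (derived state '+') is shared by Taxon K, Taxon L, Taxon Q, and Taxon V — a synapomorphy uniting that clade.
C3 (derived state '+') is shared by Taxon Q and Taxon V — a synapomorphy uniting that clade.
C4: derived state '+' in Taxon K, Taxon L, Taxon Q, Taxon S, and Taxon V only — synapomorphy for {Taxon K, Taxon L, Taxon Q, Taxon S, Taxon V}.
C5: derived state '+' in Taxon C only — an autapomorphy, so it tells us nothing about relationships among taxa.
C6 (derived state '+') is shared by all ingroup taxa — unites the whole ingroup.
C7: derived state '+' in Taxon L only — an autapomorphy, so it tells us nothing about relationships among taxa.
Most parsimonious ingroup topology: (((((Taxon Q,Taxon V),Taxon L),Taxon K),Taxon S),Taxon C).
Taxon V and Taxon Q form a cherry on this tree, so they are sister taxa.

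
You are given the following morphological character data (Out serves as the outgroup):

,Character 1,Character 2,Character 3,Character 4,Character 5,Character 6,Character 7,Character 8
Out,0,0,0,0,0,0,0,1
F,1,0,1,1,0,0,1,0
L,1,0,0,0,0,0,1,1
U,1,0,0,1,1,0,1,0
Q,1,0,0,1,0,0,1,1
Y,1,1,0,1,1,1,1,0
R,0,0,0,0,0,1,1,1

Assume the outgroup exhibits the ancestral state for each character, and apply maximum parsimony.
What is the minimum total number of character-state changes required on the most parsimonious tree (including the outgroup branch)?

Character polarity is set by the outgroup: the derived state is whichever differs from the outgroup's state, so for Character 8 the derived state is '0', and for the remaining characters it is '1'.
Character 1: derived state '1' in F, L, Q, U, and Y only — synapomorphy for {F, L, Q, U, Y}.
Character 2 (derived state '1') is unique to Y (autapomorphy; uninformative for grouping).
Character 3: derived state '1' in F only — an autapomorphy, so it tells us nothing about relationships among taxa.
Character 4 (derived state '1') is shared by F, Q, U, and Y — a synapomorphy uniting that clade.
Only U and Y show the derived state '1' for Character 5, supporting them as a clade.
Character 6 (state '1') occurs in R and Y but conflicts with the nesting implied by the other characters — most parsimoniously interpreted as homoplasy.
All ingroup taxa share the derived state '1' for Character 7; it defines the ingroup but does not resolve relationships within it.
Character 8: derived state '0' in F, U, and Y only — synapomorphy for {F, U, Y}.
Most parsimonious ingroup topology: ((((F,(U,Y)),Q),L),R).
Changes per character on this tree: Character 1: 1; Character 2: 1; Character 3: 1; Character 4: 1; Character 5: 1; Character 6: 2; Character 7: 1; Character 8: 1.
Total = 9.

9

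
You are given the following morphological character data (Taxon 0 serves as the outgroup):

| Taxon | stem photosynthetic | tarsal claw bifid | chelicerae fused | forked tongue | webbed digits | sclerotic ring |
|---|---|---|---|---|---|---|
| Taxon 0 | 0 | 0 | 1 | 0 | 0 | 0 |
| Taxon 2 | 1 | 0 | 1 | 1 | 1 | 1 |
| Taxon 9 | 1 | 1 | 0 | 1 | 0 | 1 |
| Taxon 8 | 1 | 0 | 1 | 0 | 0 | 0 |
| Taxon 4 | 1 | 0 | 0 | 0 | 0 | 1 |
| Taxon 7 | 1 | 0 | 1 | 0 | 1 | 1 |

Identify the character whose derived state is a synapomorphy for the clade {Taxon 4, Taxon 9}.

chelicerae fused

Character polarity is set by the outgroup: the derived state is whichever differs from the outgroup's state, so for chelicerae fused the derived state is '0', and for the remaining characters it is '1'.
stem photosynthetic (derived state '1') is shared by all ingroup taxa — unites the whole ingroup.
tarsal claw bifid: derived state '1' in Taxon 9 only — an autapomorphy, so it tells us nothing about relationships among taxa.
chelicerae fused (derived state '0') is shared by Taxon 4 and Taxon 9 — a synapomorphy uniting that clade.
forked tongue (state '1') occurs in Taxon 2 and Taxon 9 but conflicts with the nesting implied by the other characters — most parsimoniously interpreted as homoplasy.
Only Taxon 2 and Taxon 7 show the derived state '1' for webbed digits, supporting them as a clade.
Only Taxon 2, Taxon 4, Taxon 7, and Taxon 9 show the derived state '1' for sclerotic ring, supporting them as a clade.
Most parsimonious ingroup topology: (((Taxon 2,Taxon 7),(Taxon 9,Taxon 4)),Taxon 8).
The clade {Taxon 4, Taxon 9} is supported by chelicerae fused: its derived state '0' occurs in exactly those taxa and in no other taxon (including the outgroup).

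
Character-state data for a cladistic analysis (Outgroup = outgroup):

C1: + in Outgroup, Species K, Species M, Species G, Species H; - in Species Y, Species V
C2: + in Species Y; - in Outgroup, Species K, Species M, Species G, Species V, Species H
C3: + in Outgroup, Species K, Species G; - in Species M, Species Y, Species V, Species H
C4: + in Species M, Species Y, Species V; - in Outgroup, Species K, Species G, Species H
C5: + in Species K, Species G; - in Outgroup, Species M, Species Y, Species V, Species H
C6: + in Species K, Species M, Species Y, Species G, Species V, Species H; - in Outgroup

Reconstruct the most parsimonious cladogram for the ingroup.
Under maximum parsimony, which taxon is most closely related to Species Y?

Species V

Character polarity is set by the outgroup: the derived state is whichever differs from the outgroup's state, so for C1, C3 the derived state is '-', and for the remaining characters it is '+'.
Only Species V and Species Y show the derived state '-' for C1, supporting them as a clade.
C2 (derived state '+') is unique to Species Y (autapomorphy; uninformative for grouping).
C3: derived state '-' in Species H, Species M, Species V, and Species Y only — synapomorphy for {Species H, Species M, Species V, Species Y}.
Only Species M, Species V, and Species Y show the derived state '+' for C4, supporting them as a clade.
C5 (derived state '+') is shared by Species G and Species K — a synapomorphy uniting that clade.
C6 (derived state '+') is shared by all ingroup taxa — unites the whole ingroup.
Most parsimonious ingroup topology: ((Species K,Species G),((Species M,(Species Y,Species V)),Species H)).
Species Y and Species V form a cherry on this tree, so they are sister taxa.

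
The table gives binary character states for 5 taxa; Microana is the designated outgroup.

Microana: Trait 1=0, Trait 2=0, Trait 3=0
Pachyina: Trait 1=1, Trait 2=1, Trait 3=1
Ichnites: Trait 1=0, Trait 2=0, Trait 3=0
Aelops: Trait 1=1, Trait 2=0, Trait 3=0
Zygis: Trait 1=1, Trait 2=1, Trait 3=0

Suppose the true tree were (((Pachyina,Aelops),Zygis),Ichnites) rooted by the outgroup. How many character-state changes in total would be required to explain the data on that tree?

Map each character onto (((Pachyina,Aelops),Zygis),Ichnites) (rooted by Microana) and count the minimum state changes it requires (Fitch parsimony):
Trait 1: 1; Trait 2: 2; Trait 3: 1.
Total tree length = 4.

4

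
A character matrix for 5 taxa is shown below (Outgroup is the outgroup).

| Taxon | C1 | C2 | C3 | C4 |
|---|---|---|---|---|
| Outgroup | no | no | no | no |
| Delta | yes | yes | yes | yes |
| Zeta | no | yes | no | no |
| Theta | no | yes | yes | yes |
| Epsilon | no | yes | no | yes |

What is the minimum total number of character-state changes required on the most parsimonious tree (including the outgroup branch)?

The outgroup has state 'no' for every character, so 'yes' is the derived state throughout.
C1: derived state 'yes' in Delta only — an autapomorphy, so it tells us nothing about relationships among taxa.
All ingroup taxa share the derived state 'yes' for C2; it defines the ingroup but does not resolve relationships within it.
Only Delta and Theta show the derived state 'yes' for C3, supporting them as a clade.
C4: derived state 'yes' in Delta, Epsilon, and Theta only — synapomorphy for {Delta, Epsilon, Theta}.
Most parsimonious ingroup topology: (((Delta,Theta),Epsilon),Zeta).
Changes per character on this tree: C1: 1; C2: 1; C3: 1; C4: 1.
Total = 4.

4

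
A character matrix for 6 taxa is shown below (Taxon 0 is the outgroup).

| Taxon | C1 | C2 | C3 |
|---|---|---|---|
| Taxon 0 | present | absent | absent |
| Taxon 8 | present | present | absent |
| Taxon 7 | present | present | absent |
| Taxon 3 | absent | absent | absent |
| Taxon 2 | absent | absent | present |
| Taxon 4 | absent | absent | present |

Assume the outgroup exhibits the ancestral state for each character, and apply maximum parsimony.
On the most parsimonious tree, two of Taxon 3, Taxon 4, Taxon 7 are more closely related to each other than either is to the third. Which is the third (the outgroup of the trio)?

Taxon 7

Character polarity is set by the outgroup: the derived state is whichever differs from the outgroup's state, so for C1 the derived state is 'absent', and for the remaining characters it is 'present'.
C1 (derived state 'absent') is shared by Taxon 2, Taxon 3, and Taxon 4 — a synapomorphy uniting that clade.
C2: derived state 'present' in Taxon 7 and Taxon 8 only — synapomorphy for {Taxon 7, Taxon 8}.
C3: derived state 'present' in Taxon 2 and Taxon 4 only — synapomorphy for {Taxon 2, Taxon 4}.
Most parsimonious ingroup topology: ((Taxon 8,Taxon 7),(Taxon 3,(Taxon 2,Taxon 4))).
Taxon 4 and Taxon 3 share a more recent common ancestor with each other than either does with Taxon 7, so Taxon 7 is the least closely related of the three.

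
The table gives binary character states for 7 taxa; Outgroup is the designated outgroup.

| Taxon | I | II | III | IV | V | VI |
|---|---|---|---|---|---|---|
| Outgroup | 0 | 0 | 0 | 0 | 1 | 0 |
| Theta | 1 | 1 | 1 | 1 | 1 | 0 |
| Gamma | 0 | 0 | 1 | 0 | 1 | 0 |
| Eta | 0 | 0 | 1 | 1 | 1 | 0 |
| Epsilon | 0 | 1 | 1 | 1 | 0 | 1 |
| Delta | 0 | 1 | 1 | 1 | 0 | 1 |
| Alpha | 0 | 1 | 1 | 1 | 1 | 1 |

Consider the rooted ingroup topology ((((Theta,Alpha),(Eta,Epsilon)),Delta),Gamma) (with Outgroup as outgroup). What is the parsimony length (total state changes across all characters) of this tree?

Map each character onto ((((Theta,Alpha),(Eta,Epsilon)),Delta),Gamma) (rooted by Outgroup) and count the minimum state changes it requires (Fitch parsimony):
I: 1; II: 2; III: 1; IV: 1; V: 2; VI: 3.
Total tree length = 10.

10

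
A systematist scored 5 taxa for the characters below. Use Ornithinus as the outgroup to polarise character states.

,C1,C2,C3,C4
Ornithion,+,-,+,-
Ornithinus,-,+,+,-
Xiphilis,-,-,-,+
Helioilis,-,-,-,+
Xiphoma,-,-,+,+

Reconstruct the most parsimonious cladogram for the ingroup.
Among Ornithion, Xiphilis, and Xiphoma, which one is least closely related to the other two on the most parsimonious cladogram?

Ornithion

Character polarity is set by the outgroup: the derived state is whichever differs from the outgroup's state, so for C2, C3 the derived state is '-', and for the remaining characters it is '+'.
C1 (derived state '+') is unique to Ornithion (autapomorphy; uninformative for grouping).
All ingroup taxa share the derived state '-' for C2; it defines the ingroup but does not resolve relationships within it.
Only Helioilis and Xiphilis show the derived state '-' for C3, supporting them as a clade.
C4: derived state '+' in Helioilis, Xiphilis, and Xiphoma only — synapomorphy for {Helioilis, Xiphilis, Xiphoma}.
Most parsimonious ingroup topology: (Ornithion,((Helioilis,Xiphilis),Xiphoma)).
Xiphilis and Xiphoma share a more recent common ancestor with each other than either does with Ornithion, so Ornithion is the least closely related of the three.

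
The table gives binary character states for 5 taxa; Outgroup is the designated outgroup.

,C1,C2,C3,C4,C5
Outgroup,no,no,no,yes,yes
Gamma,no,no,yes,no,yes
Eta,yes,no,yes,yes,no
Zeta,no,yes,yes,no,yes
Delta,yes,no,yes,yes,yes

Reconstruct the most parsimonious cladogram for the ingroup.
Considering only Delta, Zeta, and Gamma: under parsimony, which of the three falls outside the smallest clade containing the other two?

Character polarity is set by the outgroup: the derived state is whichever differs from the outgroup's state, so for C4, C5 the derived state is 'no', and for the remaining characters it is 'yes'.
Only Delta and Eta show the derived state 'yes' for C1, supporting them as a clade.
C2: derived state 'yes' in Zeta only — an autapomorphy, so it tells us nothing about relationships among taxa.
All ingroup taxa share the derived state 'yes' for C3; it defines the ingroup but does not resolve relationships within it.
C4 (derived state 'no') is shared by Gamma and Zeta — a synapomorphy uniting that clade.
C5 (derived state 'no') is unique to Eta (autapomorphy; uninformative for grouping).
Most parsimonious ingroup topology: ((Gamma,Zeta),(Eta,Delta)).
Gamma and Zeta share a more recent common ancestor with each other than either does with Delta, so Delta is the least closely related of the three.

Delta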